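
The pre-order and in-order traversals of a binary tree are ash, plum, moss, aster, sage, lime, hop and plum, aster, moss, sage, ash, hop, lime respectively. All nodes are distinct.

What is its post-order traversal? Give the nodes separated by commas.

The first element of pre-order is the root; it splits in-order into left and right subtrees.
Root ash: left subtree has 4 nodes {plum, aster, moss, sage}, right has 2 {hop, lime}.
  Root plum: left subtree has 0 nodes { }, right has 3 {aster, moss, sage}.
    Root moss: left subtree has 1 node {aster}, right has 1 {sage}.
  Root lime: left subtree has 1 node {hop}, right has 0 { }.

aster, sage, moss, plum, hop, lime, ash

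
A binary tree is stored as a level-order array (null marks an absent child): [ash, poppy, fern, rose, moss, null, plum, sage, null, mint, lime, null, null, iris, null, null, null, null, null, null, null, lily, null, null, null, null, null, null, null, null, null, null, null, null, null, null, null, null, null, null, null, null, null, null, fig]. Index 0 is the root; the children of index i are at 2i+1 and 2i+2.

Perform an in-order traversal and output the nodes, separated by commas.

sage, rose, poppy, mint, moss, lily, fig, lime, ash, fern, iris, plum

In-order visits the left subtree, then the node, then the right subtree.
At ash: go left to poppy.
  At poppy: go left to rose.
    At rose: go left to sage.
      sage is a leaf — visit sage.
    Visit rose.
    At rose: no right child.
  Visit poppy.
  At poppy: go right to moss.
    At moss: go left to mint.
      mint is a leaf — visit mint.
    Visit moss.
    At moss: go right to lime.
      At lime: go left to lily.
        At lily: no left child.
        Visit lily.
        At lily: go right to fig.
          fig is a leaf — visit fig.
      Visit lime.
      At lime: no right child.
Visit ash.
At ash: go right to fern.
  At fern: no left child.
  Visit fern.
  At fern: go right to plum.
    At plum: go left to iris.
      iris is a leaf — visit iris.
    Visit plum.
    At plum: no right child.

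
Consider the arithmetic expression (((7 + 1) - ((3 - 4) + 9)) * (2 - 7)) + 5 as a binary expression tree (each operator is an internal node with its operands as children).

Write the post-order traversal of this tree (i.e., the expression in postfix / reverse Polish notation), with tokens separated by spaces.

7 1 + 3 4 - 9 + - 2 7 - * 5 +

Post-order on an expression tree gives postfix notation: for each operator, emit left operand, right operand, then the operator.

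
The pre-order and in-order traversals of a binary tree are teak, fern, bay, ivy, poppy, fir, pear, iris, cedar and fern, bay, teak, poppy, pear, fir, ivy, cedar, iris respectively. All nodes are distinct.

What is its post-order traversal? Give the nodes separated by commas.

The first element of pre-order is the root; it splits in-order into left and right subtrees.
Root teak: left subtree has 2 nodes {fern, bay}, right has 6 {poppy, pear, fir, ivy, cedar, iris}.
  Root fern: left subtree has 0 nodes { }, right has 1 {bay}.
  Root ivy: left subtree has 3 nodes {poppy, pear, fir}, right has 2 {cedar, iris}.
    Root poppy: left subtree has 0 nodes { }, right has 2 {pear, fir}.
      Root fir: left subtree has 1 node {pear}, right has 0 { }.
    Root iris: left subtree has 1 node {cedar}, right has 0 { }.

bay, fern, pear, fir, poppy, cedar, iris, ivy, teak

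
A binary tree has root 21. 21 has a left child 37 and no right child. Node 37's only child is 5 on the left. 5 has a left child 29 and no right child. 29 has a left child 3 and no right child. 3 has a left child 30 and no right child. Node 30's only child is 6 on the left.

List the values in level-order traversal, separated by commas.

21, 37, 5, 29, 3, 30, 6

Level-order visits nodes level by level from the root, left to right within each level.
Level 0: 21
Level 1: 37
Level 2: 5
Level 3: 29
Level 4: 3
Level 5: 30
Level 6: 6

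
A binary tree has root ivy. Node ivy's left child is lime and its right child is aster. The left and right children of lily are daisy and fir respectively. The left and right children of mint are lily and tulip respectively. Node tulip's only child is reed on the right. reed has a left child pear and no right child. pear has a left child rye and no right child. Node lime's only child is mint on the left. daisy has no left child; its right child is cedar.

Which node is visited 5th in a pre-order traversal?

Pre-order visits the node, then its left subtree, then its right subtree.
Visit ivy.
At ivy: go left to lime.
  Visit lime.
  At lime: go left to mint.
    Visit mint.
    At mint: go left to lily.
      Visit lily.
      At lily: go left to daisy.
        Visit daisy.
        At daisy: no left child.
        At daisy: go right to cedar.
          cedar is a leaf — visit cedar.
      At lily: go right to fir.
        fir is a leaf — visit fir.
    At mint: go right to tulip.
      Visit tulip.
      At tulip: no left child.
      At tulip: go right to reed.
        Visit reed.
        At reed: go left to pear.
          Visit pear.
          At pear: go left to rye.
            rye is a leaf — visit rye.
          At pear: no right child.
        At reed: no right child.
  At lime: no right child.
At ivy: go right to aster.
  aster is a leaf — visit aster.
Full pre-order sequence: ivy, lime, mint, lily, daisy, cedar, fir, tulip, reed, pear, rye, aster.

daisy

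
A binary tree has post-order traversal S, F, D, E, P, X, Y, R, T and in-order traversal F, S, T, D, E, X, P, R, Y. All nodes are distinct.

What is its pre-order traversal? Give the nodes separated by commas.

T, F, S, R, X, E, D, P, Y

The last element of post-order is the root; it splits in-order into left and right subtrees.
Root T: left subtree has 2 nodes {F, S}, right has 6 {D, E, X, P, R, Y}.
  Root F: left subtree has 0 nodes { }, right has 1 {S}.
  Root R: left subtree has 4 nodes {D, E, X, P}, right has 1 {Y}.
    Root X: left subtree has 2 nodes {D, E}, right has 1 {P}.
      Root E: left subtree has 1 node {D}, right has 0 { }.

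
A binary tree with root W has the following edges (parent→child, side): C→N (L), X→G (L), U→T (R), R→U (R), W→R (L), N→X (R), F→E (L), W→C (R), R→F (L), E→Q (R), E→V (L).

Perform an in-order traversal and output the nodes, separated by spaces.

V E Q F R U T W N G X C

In-order visits the left subtree, then the node, then the right subtree.
At W: go left to R.
  At R: go left to F.
    At F: go left to E.
      At E: go left to V.
        V is a leaf — visit V.
      Visit E.
      At E: go right to Q.
        Q is a leaf — visit Q.
    Visit F.
    At F: no right child.
  Visit R.
  At R: go right to U.
    At U: no left child.
    Visit U.
    At U: go right to T.
      T is a leaf — visit T.
Visit W.
At W: go right to C.
  At C: go left to N.
    At N: no left child.
    Visit N.
    At N: go right to X.
      At X: go left to G.
        G is a leaf — visit G.
      Visit X.
      At X: no right child.
  Visit C.
  At C: no right child.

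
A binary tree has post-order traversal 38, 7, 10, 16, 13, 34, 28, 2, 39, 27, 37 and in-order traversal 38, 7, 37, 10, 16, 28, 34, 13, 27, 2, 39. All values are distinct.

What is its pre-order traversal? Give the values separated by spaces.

The last element of post-order is the root; it splits in-order into left and right subtrees.
Root 37: left subtree has 2 nodes {38, 7}, right has 8 {10, 16, 28, 34, 13, 27, 2, 39}.
  Root 7: left subtree has 1 node {38}, right has 0 { }.
  Root 27: left subtree has 5 nodes {10, 16, 28, 34, 13}, right has 2 {2, 39}.
    Root 28: left subtree has 2 nodes {10, 16}, right has 2 {34, 13}.
      Root 16: left subtree has 1 node {10}, right has 0 { }.
      Root 34: left subtree has 0 nodes { }, right has 1 {13}.
    Root 39: left subtree has 1 node {2}, right has 0 { }.

37 7 38 27 28 16 10 34 13 39 2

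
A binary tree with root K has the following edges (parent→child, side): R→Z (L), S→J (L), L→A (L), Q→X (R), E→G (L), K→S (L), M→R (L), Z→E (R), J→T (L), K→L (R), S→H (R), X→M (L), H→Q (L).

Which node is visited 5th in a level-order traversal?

H

Level-order visits nodes level by level from the root, left to right within each level.
Level 0: K
Level 1: S, L
Level 2: J, H, A
Level 3: T, Q
Level 4: X
Level 5: M
Level 6: R
Level 7: Z
Level 8: E
Level 9: G
Full level-order sequence: K, S, L, J, H, A, T, Q, X, M, R, Z, E, G.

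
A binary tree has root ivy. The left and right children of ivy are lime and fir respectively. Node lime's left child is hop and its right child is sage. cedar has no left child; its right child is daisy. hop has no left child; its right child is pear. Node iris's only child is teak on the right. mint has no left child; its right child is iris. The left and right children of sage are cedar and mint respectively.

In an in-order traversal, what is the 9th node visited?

teak

In-order visits the left subtree, then the node, then the right subtree.
At ivy: go left to lime.
  At lime: go left to hop.
    At hop: no left child.
    Visit hop.
    At hop: go right to pear.
      pear is a leaf — visit pear.
  Visit lime.
  At lime: go right to sage.
    At sage: go left to cedar.
      At cedar: no left child.
      Visit cedar.
      At cedar: go right to daisy.
        daisy is a leaf — visit daisy.
    Visit sage.
    At sage: go right to mint.
      At mint: no left child.
      Visit mint.
      At mint: go right to iris.
        At iris: no left child.
        Visit iris.
        At iris: go right to teak.
          teak is a leaf — visit teak.
Visit ivy.
At ivy: go right to fir.
  fir is a leaf — visit fir.
Full in-order sequence: hop, pear, lime, cedar, daisy, sage, mint, iris, teak, ivy, fir.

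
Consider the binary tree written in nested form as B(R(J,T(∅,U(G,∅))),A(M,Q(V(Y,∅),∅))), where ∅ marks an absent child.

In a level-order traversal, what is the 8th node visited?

U

Level-order visits nodes level by level from the root, left to right within each level.
Level 0: B
Level 1: R, A
Level 2: J, T, M, Q
Level 3: U, V
Level 4: G, Y
Full level-order sequence: B, R, A, J, T, M, Q, U, V, G, Y.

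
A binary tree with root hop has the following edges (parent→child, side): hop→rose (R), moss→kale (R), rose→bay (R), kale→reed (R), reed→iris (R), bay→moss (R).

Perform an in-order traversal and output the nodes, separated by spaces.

hop rose bay moss kale reed iris

In-order visits the left subtree, then the node, then the right subtree.
At hop: no left child.
Visit hop.
At hop: go right to rose.
  At rose: no left child.
  Visit rose.
  At rose: go right to bay.
    At bay: no left child.
    Visit bay.
    At bay: go right to moss.
      At moss: no left child.
      Visit moss.
      At moss: go right to kale.
        At kale: no left child.
        Visit kale.
        At kale: go right to reed.
          At reed: no left child.
          Visit reed.
          At reed: go right to iris.
            iris is a leaf — visit iris.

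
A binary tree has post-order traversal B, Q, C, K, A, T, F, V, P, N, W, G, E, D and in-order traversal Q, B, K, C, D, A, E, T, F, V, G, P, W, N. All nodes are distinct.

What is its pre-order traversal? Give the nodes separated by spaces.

D K Q B C E A G V F T W P N

The last element of post-order is the root; it splits in-order into left and right subtrees.
Root D: left subtree has 4 nodes {Q, B, K, C}, right has 9 {A, E, T, F, V, G, P, W, N}.
  Root K: left subtree has 2 nodes {Q, B}, right has 1 {C}.
    Root Q: left subtree has 0 nodes { }, right has 1 {B}.
  Root E: left subtree has 1 node {A}, right has 7 {T, F, V, G, P, W, N}.
    Root G: left subtree has 3 nodes {T, F, V}, right has 3 {P, W, N}.
      Root V: left subtree has 2 nodes {T, F}, right has 0 { }.
        Root F: left subtree has 1 node {T}, right has 0 { }.
      Root W: left subtree has 1 node {P}, right has 1 {N}.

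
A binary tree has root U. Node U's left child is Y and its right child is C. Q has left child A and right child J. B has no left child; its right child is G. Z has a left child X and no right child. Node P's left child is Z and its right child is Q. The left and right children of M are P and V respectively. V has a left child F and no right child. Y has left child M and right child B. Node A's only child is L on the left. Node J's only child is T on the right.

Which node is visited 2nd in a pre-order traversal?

Y

Pre-order visits the node, then its left subtree, then its right subtree.
Visit U.
At U: go left to Y.
  Visit Y.
  At Y: go left to M.
    Visit M.
    At M: go left to P.
      Visit P.
      At P: go left to Z.
        Visit Z.
        At Z: go left to X.
          X is a leaf — visit X.
        At Z: no right child.
      At P: go right to Q.
        Visit Q.
        At Q: go left to A.
          Visit A.
          At A: go left to L.
            L is a leaf — visit L.
          At A: no right child.
        At Q: go right to J.
          Visit J.
          At J: no left child.
          At J: go right to T.
            T is a leaf — visit T.
    At M: go right to V.
      Visit V.
      At V: go left to F.
        F is a leaf — visit F.
      At V: no right child.
  At Y: go right to B.
    Visit B.
    At B: no left child.
    At B: go right to G.
      G is a leaf — visit G.
At U: go right to C.
  C is a leaf — visit C.
Full pre-order sequence: U, Y, M, P, Z, X, Q, A, L, J, T, V, F, B, G, C.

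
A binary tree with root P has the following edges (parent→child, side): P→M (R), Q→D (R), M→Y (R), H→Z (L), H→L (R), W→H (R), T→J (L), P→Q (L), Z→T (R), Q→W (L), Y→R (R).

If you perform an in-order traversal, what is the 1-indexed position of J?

3

In-order visits the left subtree, then the node, then the right subtree.
At P: go left to Q.
  At Q: go left to W.
    At W: no left child.
    Visit W.
    At W: go right to H.
      At H: go left to Z.
        At Z: no left child.
        Visit Z.
        At Z: go right to T.
          At T: go left to J.
            J is a leaf — visit J.
          Visit T.
          At T: no right child.
      Visit H.
      At H: go right to L.
        L is a leaf — visit L.
  Visit Q.
  At Q: go right to D.
    D is a leaf — visit D.
Visit P.
At P: go right to M.
  At M: no left child.
  Visit M.
  At M: go right to Y.
    At Y: no left child.
    Visit Y.
    At Y: go right to R.
      R is a leaf — visit R.
Full in-order sequence: W, Z, J, T, H, L, Q, D, P, M, Y, R.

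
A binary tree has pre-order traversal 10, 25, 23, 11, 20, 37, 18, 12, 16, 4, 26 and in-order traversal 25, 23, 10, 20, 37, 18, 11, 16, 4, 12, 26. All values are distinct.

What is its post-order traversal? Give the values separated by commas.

23, 25, 18, 37, 20, 4, 16, 26, 12, 11, 10

The first element of pre-order is the root; it splits in-order into left and right subtrees.
Root 10: left subtree has 2 nodes {25, 23}, right has 8 {20, 37, 18, 11, 16, 4, 12, 26}.
  Root 25: left subtree has 0 nodes { }, right has 1 {23}.
  Root 11: left subtree has 3 nodes {20, 37, 18}, right has 4 {16, 4, 12, 26}.
    Root 20: left subtree has 0 nodes { }, right has 2 {37, 18}.
      Root 37: left subtree has 0 nodes { }, right has 1 {18}.
    Root 12: left subtree has 2 nodes {16, 4}, right has 1 {26}.
      Root 16: left subtree has 0 nodes { }, right has 1 {4}.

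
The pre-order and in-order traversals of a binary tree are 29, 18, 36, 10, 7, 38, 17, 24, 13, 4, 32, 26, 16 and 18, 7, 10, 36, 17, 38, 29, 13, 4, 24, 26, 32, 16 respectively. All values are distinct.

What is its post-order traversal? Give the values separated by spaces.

7 10 17 38 36 18 4 13 26 16 32 24 29

The first element of pre-order is the root; it splits in-order into left and right subtrees.
Root 29: left subtree has 6 nodes {18, 7, 10, 36, 17, 38}, right has 6 {13, 4, 24, 26, 32, 16}.
  Root 18: left subtree has 0 nodes { }, right has 5 {7, 10, 36, 17, 38}.
    Root 36: left subtree has 2 nodes {7, 10}, right has 2 {17, 38}.
      Root 10: left subtree has 1 node {7}, right has 0 { }.
      Root 38: left subtree has 1 node {17}, right has 0 { }.
  Root 24: left subtree has 2 nodes {13, 4}, right has 3 {26, 32, 16}.
    Root 13: left subtree has 0 nodes { }, right has 1 {4}.
    Root 32: left subtree has 1 node {26}, right has 1 {16}.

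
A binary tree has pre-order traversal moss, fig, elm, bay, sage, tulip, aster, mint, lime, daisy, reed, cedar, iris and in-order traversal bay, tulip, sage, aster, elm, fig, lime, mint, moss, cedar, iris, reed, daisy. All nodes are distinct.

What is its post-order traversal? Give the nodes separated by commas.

tulip, aster, sage, bay, elm, lime, mint, fig, iris, cedar, reed, daisy, moss

The first element of pre-order is the root; it splits in-order into left and right subtrees.
Root moss: left subtree has 8 nodes {bay, tulip, sage, aster, elm, fig, lime, mint}, right has 4 {cedar, iris, reed, daisy}.
  Root fig: left subtree has 5 nodes {bay, tulip, sage, aster, elm}, right has 2 {lime, mint}.
    Root elm: left subtree has 4 nodes {bay, tulip, sage, aster}, right has 0 { }.
      Root bay: left subtree has 0 nodes { }, right has 3 {tulip, sage, aster}.
        Root sage: left subtree has 1 node {tulip}, right has 1 {aster}.
    Root mint: left subtree has 1 node {lime}, right has 0 { }.
  Root daisy: left subtree has 3 nodes {cedar, iris, reed}, right has 0 { }.
    Root reed: left subtree has 2 nodes {cedar, iris}, right has 0 { }.
      Root cedar: left subtree has 0 nodes { }, right has 1 {iris}.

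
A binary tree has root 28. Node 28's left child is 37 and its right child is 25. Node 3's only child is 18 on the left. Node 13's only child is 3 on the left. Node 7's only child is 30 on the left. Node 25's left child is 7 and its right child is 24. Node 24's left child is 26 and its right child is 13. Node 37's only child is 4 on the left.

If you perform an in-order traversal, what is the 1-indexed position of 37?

In-order visits the left subtree, then the node, then the right subtree.
At 28: go left to 37.
  At 37: go left to 4.
    4 is a leaf — visit 4.
  Visit 37.
  At 37: no right child.
Visit 28.
At 28: go right to 25.
  At 25: go left to 7.
    At 7: go left to 30.
      30 is a leaf — visit 30.
    Visit 7.
    At 7: no right child.
  Visit 25.
  At 25: go right to 24.
    At 24: go left to 26.
      26 is a leaf — visit 26.
    Visit 24.
    At 24: go right to 13.
      At 13: go left to 3.
        At 3: go left to 18.
          18 is a leaf — visit 18.
        Visit 3.
        At 3: no right child.
      Visit 13.
      At 13: no right child.
Full in-order sequence: 4, 37, 28, 30, 7, 25, 26, 24, 18, 3, 13.

2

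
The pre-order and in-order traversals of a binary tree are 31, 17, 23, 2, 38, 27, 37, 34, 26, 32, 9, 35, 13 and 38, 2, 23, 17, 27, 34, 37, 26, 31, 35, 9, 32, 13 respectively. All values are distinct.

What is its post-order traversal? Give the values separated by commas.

38, 2, 23, 34, 26, 37, 27, 17, 35, 9, 13, 32, 31

The first element of pre-order is the root; it splits in-order into left and right subtrees.
Root 31: left subtree has 8 nodes {38, 2, 23, 17, 27, 34, 37, 26}, right has 4 {35, 9, 32, 13}.
  Root 17: left subtree has 3 nodes {38, 2, 23}, right has 4 {27, 34, 37, 26}.
    Root 23: left subtree has 2 nodes {38, 2}, right has 0 { }.
      Root 2: left subtree has 1 node {38}, right has 0 { }.
    Root 27: left subtree has 0 nodes { }, right has 3 {34, 37, 26}.
      Root 37: left subtree has 1 node {34}, right has 1 {26}.
  Root 32: left subtree has 2 nodes {35, 9}, right has 1 {13}.
    Root 9: left subtree has 1 node {35}, right has 0 { }.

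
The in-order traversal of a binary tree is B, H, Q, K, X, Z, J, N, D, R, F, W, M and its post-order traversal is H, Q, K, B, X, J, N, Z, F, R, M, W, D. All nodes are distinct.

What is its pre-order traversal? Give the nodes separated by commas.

The last element of post-order is the root; it splits in-order into left and right subtrees.
Root D: left subtree has 8 nodes {B, H, Q, K, X, Z, J, N}, right has 4 {R, F, W, M}.
  Root Z: left subtree has 5 nodes {B, H, Q, K, X}, right has 2 {J, N}.
    Root X: left subtree has 4 nodes {B, H, Q, K}, right has 0 { }.
      Root B: left subtree has 0 nodes { }, right has 3 {H, Q, K}.
        Root K: left subtree has 2 nodes {H, Q}, right has 0 { }.
          Root Q: left subtree has 1 node {H}, right has 0 { }.
    Root N: left subtree has 1 node {J}, right has 0 { }.
  Root W: left subtree has 2 nodes {R, F}, right has 1 {M}.
    Root R: left subtree has 0 nodes { }, right has 1 {F}.

D, Z, X, B, K, Q, H, N, J, W, R, F, M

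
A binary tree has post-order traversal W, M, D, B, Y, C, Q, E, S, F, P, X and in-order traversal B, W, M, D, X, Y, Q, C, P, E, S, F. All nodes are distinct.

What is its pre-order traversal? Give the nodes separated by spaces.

X B D M W P Q Y C F S E

The last element of post-order is the root; it splits in-order into left and right subtrees.
Root X: left subtree has 4 nodes {B, W, M, D}, right has 7 {Y, Q, C, P, E, S, F}.
  Root B: left subtree has 0 nodes { }, right has 3 {W, M, D}.
    Root D: left subtree has 2 nodes {W, M}, right has 0 { }.
      Root M: left subtree has 1 node {W}, right has 0 { }.
  Root P: left subtree has 3 nodes {Y, Q, C}, right has 3 {E, S, F}.
    Root Q: left subtree has 1 node {Y}, right has 1 {C}.
    Root F: left subtree has 2 nodes {E, S}, right has 0 { }.
      Root S: left subtree has 1 node {E}, right has 0 { }.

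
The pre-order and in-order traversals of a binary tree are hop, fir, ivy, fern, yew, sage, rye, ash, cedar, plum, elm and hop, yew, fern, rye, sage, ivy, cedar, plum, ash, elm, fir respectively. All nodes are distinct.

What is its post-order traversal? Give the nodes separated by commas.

yew, rye, sage, fern, plum, cedar, elm, ash, ivy, fir, hop

The first element of pre-order is the root; it splits in-order into left and right subtrees.
Root hop: left subtree has 0 nodes { }, right has 10 {yew, fern, rye, sage, ivy, cedar, plum, ash, elm, fir}.
  Root fir: left subtree has 9 nodes {yew, fern, rye, sage, ivy, cedar, plum, ash, elm}, right has 0 { }.
    Root ivy: left subtree has 4 nodes {yew, fern, rye, sage}, right has 4 {cedar, plum, ash, elm}.
      Root fern: left subtree has 1 node {yew}, right has 2 {rye, sage}.
        Root sage: left subtree has 1 node {rye}, right has 0 { }.
      Root ash: left subtree has 2 nodes {cedar, plum}, right has 1 {elm}.
        Root cedar: left subtree has 0 nodes { }, right has 1 {plum}.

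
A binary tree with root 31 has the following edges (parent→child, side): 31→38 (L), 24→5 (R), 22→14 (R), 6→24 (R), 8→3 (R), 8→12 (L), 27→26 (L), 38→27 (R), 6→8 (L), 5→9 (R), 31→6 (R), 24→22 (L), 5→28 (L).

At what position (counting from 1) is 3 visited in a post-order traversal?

5

Post-order visits the left subtree, then the right subtree, then the node.
At 31: go left to 38.
  At 38: no left child.
  At 38: go right to 27.
    At 27: go left to 26.
      26 is a leaf — visit 26.
    At 27: no right child.
    Visit 27.
  Visit 38.
At 31: go right to 6.
  At 6: go left to 8.
    At 8: go left to 12.
      12 is a leaf — visit 12.
    At 8: go right to 3.
      3 is a leaf — visit 3.
    Visit 8.
  At 6: go right to 24.
    At 24: go left to 22.
      At 22: no left child.
      At 22: go right to 14.
        14 is a leaf — visit 14.
      Visit 22.
    At 24: go right to 5.
      At 5: go left to 28.
        28 is a leaf — visit 28.
      At 5: go right to 9.
        9 is a leaf — visit 9.
      Visit 5.
    Visit 24.
  Visit 6.
Visit 31.
Full post-order sequence: 26, 27, 38, 12, 3, 8, 14, 22, 28, 9, 5, 24, 6, 31.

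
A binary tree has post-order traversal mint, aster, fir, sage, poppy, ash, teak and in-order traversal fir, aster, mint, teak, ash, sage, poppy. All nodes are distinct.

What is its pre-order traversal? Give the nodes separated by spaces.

The last element of post-order is the root; it splits in-order into left and right subtrees.
Root teak: left subtree has 3 nodes {fir, aster, mint}, right has 3 {ash, sage, poppy}.
  Root fir: left subtree has 0 nodes { }, right has 2 {aster, mint}.
    Root aster: left subtree has 0 nodes { }, right has 1 {mint}.
  Root ash: left subtree has 0 nodes { }, right has 2 {sage, poppy}.
    Root poppy: left subtree has 1 node {sage}, right has 0 { }.

teak fir aster mint ash poppy sage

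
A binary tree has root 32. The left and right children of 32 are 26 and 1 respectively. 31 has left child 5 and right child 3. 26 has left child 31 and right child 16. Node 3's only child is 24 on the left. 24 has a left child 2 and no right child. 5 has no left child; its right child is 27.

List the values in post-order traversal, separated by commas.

Post-order visits the left subtree, then the right subtree, then the node.
At 32: go left to 26.
  At 26: go left to 31.
    At 31: go left to 5.
      At 5: no left child.
      At 5: go right to 27.
        27 is a leaf — visit 27.
      Visit 5.
    At 31: go right to 3.
      At 3: go left to 24.
        At 24: go left to 2.
          2 is a leaf — visit 2.
        At 24: no right child.
        Visit 24.
      At 3: no right child.
      Visit 3.
    Visit 31.
  At 26: go right to 16.
    16 is a leaf — visit 16.
  Visit 26.
At 32: go right to 1.
  1 is a leaf — visit 1.
Visit 32.

27, 5, 2, 24, 3, 31, 16, 26, 1, 32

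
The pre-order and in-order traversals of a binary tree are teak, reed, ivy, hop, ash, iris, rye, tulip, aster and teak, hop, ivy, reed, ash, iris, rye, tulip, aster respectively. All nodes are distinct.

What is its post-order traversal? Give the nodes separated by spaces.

hop ivy aster tulip rye iris ash reed teak

The first element of pre-order is the root; it splits in-order into left and right subtrees.
Root teak: left subtree has 0 nodes { }, right has 8 {hop, ivy, reed, ash, iris, rye, tulip, aster}.
  Root reed: left subtree has 2 nodes {hop, ivy}, right has 5 {ash, iris, rye, tulip, aster}.
    Root ivy: left subtree has 1 node {hop}, right has 0 { }.
    Root ash: left subtree has 0 nodes { }, right has 4 {iris, rye, tulip, aster}.
      Root iris: left subtree has 0 nodes { }, right has 3 {rye, tulip, aster}.
        Root rye: left subtree has 0 nodes { }, right has 2 {tulip, aster}.
          Root tulip: left subtree has 0 nodes { }, right has 1 {aster}.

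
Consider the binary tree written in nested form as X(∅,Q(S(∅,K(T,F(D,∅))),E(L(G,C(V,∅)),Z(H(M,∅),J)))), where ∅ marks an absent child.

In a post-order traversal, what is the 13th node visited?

Post-order visits the left subtree, then the right subtree, then the node.
At X: no left child.
At X: go right to Q.
  At Q: go left to S.
    At S: no left child.
    At S: go right to K.
      At K: go left to T.
        T is a leaf — visit T.
      At K: go right to F.
        At F: go left to D.
          D is a leaf — visit D.
        At F: no right child.
        Visit F.
      Visit K.
    Visit S.
  At Q: go right to E.
    At E: go left to L.
      At L: go left to G.
        G is a leaf — visit G.
      At L: go right to C.
        At C: go left to V.
          V is a leaf — visit V.
        At C: no right child.
        Visit C.
      Visit L.
    At E: go right to Z.
      At Z: go left to H.
        At H: go left to M.
          M is a leaf — visit M.
        At H: no right child.
        Visit H.
      At Z: go right to J.
        J is a leaf — visit J.
      Visit Z.
    Visit E.
  Visit Q.
Visit X.
Full post-order sequence: T, D, F, K, S, G, V, C, L, M, H, J, Z, E, Q, X.

Z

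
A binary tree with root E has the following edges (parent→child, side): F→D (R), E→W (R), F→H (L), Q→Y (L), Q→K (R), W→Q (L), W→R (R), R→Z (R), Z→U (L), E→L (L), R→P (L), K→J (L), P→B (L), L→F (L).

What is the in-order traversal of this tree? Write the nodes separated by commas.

H, F, D, L, E, Y, Q, J, K, W, B, P, R, U, Z

In-order visits the left subtree, then the node, then the right subtree.
At E: go left to L.
  At L: go left to F.
    At F: go left to H.
      H is a leaf — visit H.
    Visit F.
    At F: go right to D.
      D is a leaf — visit D.
  Visit L.
  At L: no right child.
Visit E.
At E: go right to W.
  At W: go left to Q.
    At Q: go left to Y.
      Y is a leaf — visit Y.
    Visit Q.
    At Q: go right to K.
      At K: go left to J.
        J is a leaf — visit J.
      Visit K.
      At K: no right child.
  Visit W.
  At W: go right to R.
    At R: go left to P.
      At P: go left to B.
        B is a leaf — visit B.
      Visit P.
      At P: no right child.
    Visit R.
    At R: go right to Z.
      At Z: go left to U.
        U is a leaf — visit U.
      Visit Z.
      At Z: no right child.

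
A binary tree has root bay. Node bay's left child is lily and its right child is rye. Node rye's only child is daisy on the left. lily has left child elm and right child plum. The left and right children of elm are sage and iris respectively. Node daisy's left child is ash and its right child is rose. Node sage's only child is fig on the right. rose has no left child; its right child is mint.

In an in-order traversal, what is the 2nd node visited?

fig

In-order visits the left subtree, then the node, then the right subtree.
At bay: go left to lily.
  At lily: go left to elm.
    At elm: go left to sage.
      At sage: no left child.
      Visit sage.
      At sage: go right to fig.
        fig is a leaf — visit fig.
    Visit elm.
    At elm: go right to iris.
      iris is a leaf — visit iris.
  Visit lily.
  At lily: go right to plum.
    plum is a leaf — visit plum.
Visit bay.
At bay: go right to rye.
  At rye: go left to daisy.
    At daisy: go left to ash.
      ash is a leaf — visit ash.
    Visit daisy.
    At daisy: go right to rose.
      At rose: no left child.
      Visit rose.
      At rose: go right to mint.
        mint is a leaf — visit mint.
  Visit rye.
  At rye: no right child.
Full in-order sequence: sage, fig, elm, iris, lily, plum, bay, ash, daisy, rose, mint, rye.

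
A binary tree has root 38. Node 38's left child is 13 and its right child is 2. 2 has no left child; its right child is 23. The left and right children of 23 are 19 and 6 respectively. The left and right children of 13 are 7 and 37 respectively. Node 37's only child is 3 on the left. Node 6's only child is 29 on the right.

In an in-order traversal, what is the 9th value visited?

6

In-order visits the left subtree, then the node, then the right subtree.
At 38: go left to 13.
  At 13: go left to 7.
    7 is a leaf — visit 7.
  Visit 13.
  At 13: go right to 37.
    At 37: go left to 3.
      3 is a leaf — visit 3.
    Visit 37.
    At 37: no right child.
Visit 38.
At 38: go right to 2.
  At 2: no left child.
  Visit 2.
  At 2: go right to 23.
    At 23: go left to 19.
      19 is a leaf — visit 19.
    Visit 23.
    At 23: go right to 6.
      At 6: no left child.
      Visit 6.
      At 6: go right to 29.
        29 is a leaf — visit 29.
Full in-order sequence: 7, 13, 3, 37, 38, 2, 19, 23, 6, 29.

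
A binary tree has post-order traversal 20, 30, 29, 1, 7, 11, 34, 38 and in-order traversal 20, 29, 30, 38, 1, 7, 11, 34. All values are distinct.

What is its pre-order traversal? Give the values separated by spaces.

The last element of post-order is the root; it splits in-order into left and right subtrees.
Root 38: left subtree has 3 nodes {20, 29, 30}, right has 4 {1, 7, 11, 34}.
  Root 29: left subtree has 1 node {20}, right has 1 {30}.
  Root 34: left subtree has 3 nodes {1, 7, 11}, right has 0 { }.
    Root 11: left subtree has 2 nodes {1, 7}, right has 0 { }.
      Root 7: left subtree has 1 node {1}, right has 0 { }.

38 29 20 30 34 11 7 1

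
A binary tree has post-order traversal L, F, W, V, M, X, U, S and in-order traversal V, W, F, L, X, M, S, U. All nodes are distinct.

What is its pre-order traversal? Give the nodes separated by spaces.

The last element of post-order is the root; it splits in-order into left and right subtrees.
Root S: left subtree has 6 nodes {V, W, F, L, X, M}, right has 1 {U}.
  Root X: left subtree has 4 nodes {V, W, F, L}, right has 1 {M}.
    Root V: left subtree has 0 nodes { }, right has 3 {W, F, L}.
      Root W: left subtree has 0 nodes { }, right has 2 {F, L}.
        Root F: left subtree has 0 nodes { }, right has 1 {L}.

S X V W F L M U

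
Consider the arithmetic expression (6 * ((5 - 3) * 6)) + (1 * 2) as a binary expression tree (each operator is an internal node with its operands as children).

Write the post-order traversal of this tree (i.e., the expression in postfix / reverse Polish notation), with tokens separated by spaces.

Post-order on an expression tree gives postfix notation: for each operator, emit left operand, right operand, then the operator.

6 5 3 - 6 * * 1 2 * +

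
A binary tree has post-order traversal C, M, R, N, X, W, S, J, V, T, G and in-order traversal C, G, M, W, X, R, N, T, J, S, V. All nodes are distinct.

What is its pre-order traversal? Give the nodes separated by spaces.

G C T W M X N R V J S

The last element of post-order is the root; it splits in-order into left and right subtrees.
Root G: left subtree has 1 node {C}, right has 9 {M, W, X, R, N, T, J, S, V}.
  Root T: left subtree has 5 nodes {M, W, X, R, N}, right has 3 {J, S, V}.
    Root W: left subtree has 1 node {M}, right has 3 {X, R, N}.
      Root X: left subtree has 0 nodes { }, right has 2 {R, N}.
        Root N: left subtree has 1 node {R}, right has 0 { }.
    Root V: left subtree has 2 nodes {J, S}, right has 0 { }.
      Root J: left subtree has 0 nodes { }, right has 1 {S}.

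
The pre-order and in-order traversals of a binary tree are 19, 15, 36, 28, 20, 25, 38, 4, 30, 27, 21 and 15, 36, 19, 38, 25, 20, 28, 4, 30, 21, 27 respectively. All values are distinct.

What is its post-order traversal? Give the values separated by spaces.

The first element of pre-order is the root; it splits in-order into left and right subtrees.
Root 19: left subtree has 2 nodes {15, 36}, right has 8 {38, 25, 20, 28, 4, 30, 21, 27}.
  Root 15: left subtree has 0 nodes { }, right has 1 {36}.
  Root 28: left subtree has 3 nodes {38, 25, 20}, right has 4 {4, 30, 21, 27}.
    Root 20: left subtree has 2 nodes {38, 25}, right has 0 { }.
      Root 25: left subtree has 1 node {38}, right has 0 { }.
    Root 4: left subtree has 0 nodes { }, right has 3 {30, 21, 27}.
      Root 30: left subtree has 0 nodes { }, right has 2 {21, 27}.
        Root 27: left subtree has 1 node {21}, right has 0 { }.

36 15 38 25 20 21 27 30 4 28 19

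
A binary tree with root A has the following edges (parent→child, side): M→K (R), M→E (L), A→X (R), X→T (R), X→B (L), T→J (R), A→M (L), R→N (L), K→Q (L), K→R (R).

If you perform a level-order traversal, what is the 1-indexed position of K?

Level-order visits nodes level by level from the root, left to right within each level.
Level 0: A
Level 1: M, X
Level 2: E, K, B, T
Level 3: Q, R, J
Level 4: N
Full level-order sequence: A, M, X, E, K, B, T, Q, R, J, N.

5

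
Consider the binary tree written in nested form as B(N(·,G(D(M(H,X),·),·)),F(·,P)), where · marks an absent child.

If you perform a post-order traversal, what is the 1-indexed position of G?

Post-order visits the left subtree, then the right subtree, then the node.
At B: go left to N.
  At N: no left child.
  At N: go right to G.
    At G: go left to D.
      At D: go left to M.
        At M: go left to H.
          H is a leaf — visit H.
        At M: go right to X.
          X is a leaf — visit X.
        Visit M.
      At D: no right child.
      Visit D.
    At G: no right child.
    Visit G.
  Visit N.
At B: go right to F.
  At F: no left child.
  At F: go right to P.
    P is a leaf — visit P.
  Visit F.
Visit B.
Full post-order sequence: H, X, M, D, G, N, P, F, B.

5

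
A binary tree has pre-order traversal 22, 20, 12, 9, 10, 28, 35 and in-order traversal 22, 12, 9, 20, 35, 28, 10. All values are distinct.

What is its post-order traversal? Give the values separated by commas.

9, 12, 35, 28, 10, 20, 22

The first element of pre-order is the root; it splits in-order into left and right subtrees.
Root 22: left subtree has 0 nodes { }, right has 6 {12, 9, 20, 35, 28, 10}.
  Root 20: left subtree has 2 nodes {12, 9}, right has 3 {35, 28, 10}.
    Root 12: left subtree has 0 nodes { }, right has 1 {9}.
    Root 10: left subtree has 2 nodes {35, 28}, right has 0 { }.
      Root 28: left subtree has 1 node {35}, right has 0 { }.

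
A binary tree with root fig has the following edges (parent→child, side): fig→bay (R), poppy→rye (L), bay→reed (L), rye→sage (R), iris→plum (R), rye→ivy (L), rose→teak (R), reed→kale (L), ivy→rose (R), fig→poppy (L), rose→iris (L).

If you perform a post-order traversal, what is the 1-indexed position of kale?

Post-order visits the left subtree, then the right subtree, then the node.
At fig: go left to poppy.
  At poppy: go left to rye.
    At rye: go left to ivy.
      At ivy: no left child.
      At ivy: go right to rose.
        At rose: go left to iris.
          At iris: no left child.
          At iris: go right to plum.
            plum is a leaf — visit plum.
          Visit iris.
        At rose: go right to teak.
          teak is a leaf — visit teak.
        Visit rose.
      Visit ivy.
    At rye: go right to sage.
      sage is a leaf — visit sage.
    Visit rye.
  At poppy: no right child.
  Visit poppy.
At fig: go right to bay.
  At bay: go left to reed.
    At reed: go left to kale.
      kale is a leaf — visit kale.
    At reed: no right child.
    Visit reed.
  At bay: no right child.
  Visit bay.
Visit fig.
Full post-order sequence: plum, iris, teak, rose, ivy, sage, rye, poppy, kale, reed, bay, fig.

9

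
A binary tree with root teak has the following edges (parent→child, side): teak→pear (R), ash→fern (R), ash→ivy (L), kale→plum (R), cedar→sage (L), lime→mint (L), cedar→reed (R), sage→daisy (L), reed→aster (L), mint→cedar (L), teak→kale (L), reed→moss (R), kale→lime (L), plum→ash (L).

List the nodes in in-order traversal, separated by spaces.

In-order visits the left subtree, then the node, then the right subtree.
At teak: go left to kale.
  At kale: go left to lime.
    At lime: go left to mint.
      At mint: go left to cedar.
        At cedar: go left to sage.
          At sage: go left to daisy.
            daisy is a leaf — visit daisy.
          Visit sage.
          At sage: no right child.
        Visit cedar.
        At cedar: go right to reed.
          At reed: go left to aster.
            aster is a leaf — visit aster.
          Visit reed.
          At reed: go right to moss.
            moss is a leaf — visit moss.
      Visit mint.
      At mint: no right child.
    Visit lime.
    At lime: no right child.
  Visit kale.
  At kale: go right to plum.
    At plum: go left to ash.
      At ash: go left to ivy.
        ivy is a leaf — visit ivy.
      Visit ash.
      At ash: go right to fern.
        fern is a leaf — visit fern.
    Visit plum.
    At plum: no right child.
Visit teak.
At teak: go right to pear.
  pear is a leaf — visit pear.

daisy sage cedar aster reed moss mint lime kale ivy ash fern plum teak pear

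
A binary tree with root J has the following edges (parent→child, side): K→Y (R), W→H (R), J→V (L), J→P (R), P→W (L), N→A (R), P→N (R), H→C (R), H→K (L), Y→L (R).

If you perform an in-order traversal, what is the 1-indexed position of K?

4

In-order visits the left subtree, then the node, then the right subtree.
At J: go left to V.
  V is a leaf — visit V.
Visit J.
At J: go right to P.
  At P: go left to W.
    At W: no left child.
    Visit W.
    At W: go right to H.
      At H: go left to K.
        At K: no left child.
        Visit K.
        At K: go right to Y.
          At Y: no left child.
          Visit Y.
          At Y: go right to L.
            L is a leaf — visit L.
      Visit H.
      At H: go right to C.
        C is a leaf — visit C.
  Visit P.
  At P: go right to N.
    At N: no left child.
    Visit N.
    At N: go right to A.
      A is a leaf — visit A.
Full in-order sequence: V, J, W, K, Y, L, H, C, P, N, A.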